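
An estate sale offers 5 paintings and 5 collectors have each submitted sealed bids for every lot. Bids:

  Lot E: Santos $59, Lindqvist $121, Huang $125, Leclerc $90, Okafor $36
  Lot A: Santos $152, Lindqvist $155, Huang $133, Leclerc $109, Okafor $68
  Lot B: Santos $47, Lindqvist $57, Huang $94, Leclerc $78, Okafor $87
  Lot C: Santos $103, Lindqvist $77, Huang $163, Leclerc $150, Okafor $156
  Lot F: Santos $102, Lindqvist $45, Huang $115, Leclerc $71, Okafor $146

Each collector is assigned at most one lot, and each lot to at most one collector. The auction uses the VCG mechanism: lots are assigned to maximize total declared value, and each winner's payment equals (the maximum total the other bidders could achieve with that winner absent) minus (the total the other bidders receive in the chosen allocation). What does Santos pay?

Efficient allocation: Santos→Lot A ($152), Lindqvist→Lot E ($121), Huang→Lot B ($94), Leclerc→Lot C ($150), Okafor→Lot F ($146); total welfare W = $663.
Santos receives Lot A at value $152, so the others get W − 152 = $511.
Without Santos: best allocation of the remaining 4 bidders over all 5 lots is Lindqvist→Lot A ($155), Huang→Lot E ($125), Leclerc→Lot C ($150), Okafor→Lot F ($146), total $576.
VCG payment = (others' best without Santos) − (others' welfare with Santos) = 576 − 511 = $65.

Santos pays $65.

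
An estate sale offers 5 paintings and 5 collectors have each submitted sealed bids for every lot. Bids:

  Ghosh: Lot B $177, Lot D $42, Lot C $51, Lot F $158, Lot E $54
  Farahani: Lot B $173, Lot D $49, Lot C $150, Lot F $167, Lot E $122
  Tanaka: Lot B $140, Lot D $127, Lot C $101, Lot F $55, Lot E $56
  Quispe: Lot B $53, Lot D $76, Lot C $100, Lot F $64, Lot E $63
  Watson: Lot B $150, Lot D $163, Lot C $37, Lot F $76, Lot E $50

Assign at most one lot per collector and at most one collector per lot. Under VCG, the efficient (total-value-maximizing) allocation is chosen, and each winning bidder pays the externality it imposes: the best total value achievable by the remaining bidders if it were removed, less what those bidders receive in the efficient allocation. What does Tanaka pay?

Tanaka pays $64.

Efficient allocation: Ghosh→Lot F ($158), Farahani→Lot E ($122), Tanaka→Lot B ($140), Quispe→Lot C ($100), Watson→Lot D ($163); total welfare W = $683.
Tanaka receives Lot B at value $140, so the others get W − 140 = $543.
Without Tanaka: best allocation of the remaining 4 bidders over all 5 lots is Ghosh→Lot B ($177), Farahani→Lot F ($167), Quispe→Lot C ($100), Watson→Lot D ($163), total $607.
VCG payment = (others' best without Tanaka) − (others' welfare with Tanaka) = 607 − 543 = $64.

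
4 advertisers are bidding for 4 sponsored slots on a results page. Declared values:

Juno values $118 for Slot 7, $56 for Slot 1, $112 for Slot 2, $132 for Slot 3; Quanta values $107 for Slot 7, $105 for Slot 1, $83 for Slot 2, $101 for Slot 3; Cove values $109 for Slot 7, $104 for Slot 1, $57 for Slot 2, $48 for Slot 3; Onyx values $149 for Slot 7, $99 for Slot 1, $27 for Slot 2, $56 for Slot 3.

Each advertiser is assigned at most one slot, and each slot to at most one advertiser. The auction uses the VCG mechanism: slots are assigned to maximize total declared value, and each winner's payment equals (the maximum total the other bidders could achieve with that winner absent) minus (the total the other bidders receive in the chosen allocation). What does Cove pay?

Efficient allocation: Juno→Slot 3 ($132), Quanta→Slot 2 ($83), Cove→Slot 1 ($104), Onyx→Slot 7 ($149); total welfare W = $468.
Cove receives Slot 1 at value $104, so the others get W − 104 = $364.
Without Cove: best allocation of the remaining 3 bidders over all 4 slots is Juno→Slot 3 ($132), Quanta→Slot 1 ($105), Onyx→Slot 7 ($149), total $386.
VCG payment = (others' best without Cove) − (others' welfare with Cove) = 386 − 364 = $22.

Cove pays $22.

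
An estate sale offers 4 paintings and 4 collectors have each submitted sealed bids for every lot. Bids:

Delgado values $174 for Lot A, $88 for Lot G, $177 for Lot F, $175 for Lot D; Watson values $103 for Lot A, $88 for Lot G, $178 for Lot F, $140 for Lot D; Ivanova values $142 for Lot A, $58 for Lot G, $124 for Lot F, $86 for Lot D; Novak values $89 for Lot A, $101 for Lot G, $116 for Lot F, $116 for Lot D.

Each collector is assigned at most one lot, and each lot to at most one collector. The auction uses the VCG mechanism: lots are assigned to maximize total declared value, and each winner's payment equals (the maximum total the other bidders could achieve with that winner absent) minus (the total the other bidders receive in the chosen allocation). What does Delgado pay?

Delgado pays $15.

Efficient allocation: Delgado→Lot D ($175), Watson→Lot F ($178), Ivanova→Lot A ($142), Novak→Lot G ($101); total welfare W = $596.
Delgado receives Lot D at value $175, so the others get W − 175 = $421.
Without Delgado: best allocation of the remaining 3 bidders over all 4 lots is Watson→Lot F ($178), Ivanova→Lot A ($142), Novak→Lot D ($116), total $436.
VCG payment = (others' best without Delgado) − (others' welfare with Delgado) = 436 − 421 = $15.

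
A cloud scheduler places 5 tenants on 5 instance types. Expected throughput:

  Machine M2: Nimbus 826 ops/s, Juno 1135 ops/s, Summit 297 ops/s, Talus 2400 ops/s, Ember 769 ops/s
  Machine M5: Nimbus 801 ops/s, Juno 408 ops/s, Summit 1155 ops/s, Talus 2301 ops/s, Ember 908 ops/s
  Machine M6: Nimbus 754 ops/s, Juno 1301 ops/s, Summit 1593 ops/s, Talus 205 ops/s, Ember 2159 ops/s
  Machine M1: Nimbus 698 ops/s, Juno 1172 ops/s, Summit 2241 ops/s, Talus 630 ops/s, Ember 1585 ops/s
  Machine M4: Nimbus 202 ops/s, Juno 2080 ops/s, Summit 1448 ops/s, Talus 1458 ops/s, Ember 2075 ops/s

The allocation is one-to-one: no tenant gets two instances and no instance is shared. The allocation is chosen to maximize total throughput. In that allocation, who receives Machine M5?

Nimbus receives Machine M5.

Optimal: Nimbus→Machine M5 (801 ops/s), Juno→Machine M4 (2080 ops/s), Summit→Machine M1 (2241 ops/s), Talus→Machine M2 (2400 ops/s), Ember→Machine M6 (2159 ops/s) — total 801+2080+2241+2400+2159 = 9681 ops/s.
Row-greedy (each tenant in turn takes its best remaining instance) gives 9607 ops/s, worse by 74.
Next-best assignment: Nimbus→Machine M2, Juno→Machine M4, Summit→Machine M1, Talus→Machine M5, Ember→Machine M6 = 9607 ops/s.
No other one-to-one assignment exceeds 9681 ops/s.
Nimbus's own top instance is Machine M2 (826 ops/s), but forcing Nimbus→Machine M2 and reassigning the rest optimally gives only 9607 ops/s — worse by 74.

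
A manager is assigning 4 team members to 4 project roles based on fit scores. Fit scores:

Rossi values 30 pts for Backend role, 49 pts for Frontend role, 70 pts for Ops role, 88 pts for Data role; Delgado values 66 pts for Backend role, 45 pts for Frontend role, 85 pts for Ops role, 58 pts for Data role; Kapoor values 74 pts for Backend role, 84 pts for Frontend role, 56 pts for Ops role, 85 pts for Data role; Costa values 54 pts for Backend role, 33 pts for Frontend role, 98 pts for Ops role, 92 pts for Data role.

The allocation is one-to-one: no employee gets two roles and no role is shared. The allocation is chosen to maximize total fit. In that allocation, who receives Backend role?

This is the linear assignment problem.
Optimal: Rossi→Data role (88 pts), Delgado→Backend role (66 pts), Kapoor→Frontend role (84 pts), Costa→Ops role (98 pts) — total 88+66+84+98 = 336 pts.
Row-greedy (each employee in turn takes its best remaining role) gives 311 pts, worse by 25.
Delgado's own top role is Ops role (85 pts), but forcing Delgado→Ops role and reassigning the rest optimally gives only 311 pts — worse by 25.

Delgado receives Backend role.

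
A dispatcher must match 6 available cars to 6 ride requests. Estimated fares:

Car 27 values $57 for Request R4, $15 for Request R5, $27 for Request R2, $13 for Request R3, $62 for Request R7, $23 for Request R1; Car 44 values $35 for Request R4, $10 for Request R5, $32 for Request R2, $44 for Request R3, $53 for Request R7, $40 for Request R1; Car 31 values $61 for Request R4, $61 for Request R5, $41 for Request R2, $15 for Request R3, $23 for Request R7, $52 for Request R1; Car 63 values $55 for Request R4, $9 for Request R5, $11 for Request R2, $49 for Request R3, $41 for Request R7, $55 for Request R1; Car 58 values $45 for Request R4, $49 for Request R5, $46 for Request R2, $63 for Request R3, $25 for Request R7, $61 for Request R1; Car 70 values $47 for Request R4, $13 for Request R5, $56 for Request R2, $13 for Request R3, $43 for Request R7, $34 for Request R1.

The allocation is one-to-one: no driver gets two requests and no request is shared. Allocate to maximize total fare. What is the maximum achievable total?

Max total: $345

Optimal: Car 27→Request R4 ($57), Car 44→Request R7 ($53), Car 31→Request R5 ($61), Car 63→Request R1 ($55), Car 58→Request R3 ($63), Car 70→Request R2 ($56) — total 57+53+61+55+63+56 = $345.
Max-entry greedy (repeatedly take the single best remaining cell) gives $307, worse by 38.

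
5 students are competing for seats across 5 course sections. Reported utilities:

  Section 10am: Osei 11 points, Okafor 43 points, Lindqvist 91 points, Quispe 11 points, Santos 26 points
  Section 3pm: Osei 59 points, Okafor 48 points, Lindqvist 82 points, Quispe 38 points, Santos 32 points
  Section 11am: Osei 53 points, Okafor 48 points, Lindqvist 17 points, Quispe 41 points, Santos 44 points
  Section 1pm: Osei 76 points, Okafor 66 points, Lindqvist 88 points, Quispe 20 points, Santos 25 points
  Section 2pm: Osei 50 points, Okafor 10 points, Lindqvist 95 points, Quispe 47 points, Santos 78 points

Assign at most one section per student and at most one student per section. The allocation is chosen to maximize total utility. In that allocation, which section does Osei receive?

This is the linear assignment problem.
Optimal: Osei→Section 3pm (59 points), Okafor→Section 1pm (66 points), Lindqvist→Section 10am (91 points), Quispe→Section 11am (41 points), Santos→Section 2pm (78 points) — total 59+66+91+41+78 = 335 points.
Column-greedy (each section in turn goes to its best remaining student) gives 270 points, worse by 65.
Next-best assignment: Osei→Section 1pm, Okafor→Section 3pm, Lindqvist→Section 10am, Quispe→Section 11am, Santos→Section 2pm = 334 points.
Checked against all permutations: 335 points is optimal.
Osei's own top section is Section 1pm (76 points), but forcing Osei→Section 1pm and reassigning the rest optimally gives only 334 points — worse by 1.

Osei receives Section 3pm.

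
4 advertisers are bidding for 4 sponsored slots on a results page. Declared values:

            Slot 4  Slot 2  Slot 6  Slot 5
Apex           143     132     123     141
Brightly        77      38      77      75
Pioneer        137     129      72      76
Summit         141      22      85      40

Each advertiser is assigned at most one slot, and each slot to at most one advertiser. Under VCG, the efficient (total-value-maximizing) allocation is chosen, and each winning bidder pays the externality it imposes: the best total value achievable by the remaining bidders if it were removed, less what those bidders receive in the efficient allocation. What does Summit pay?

Summit pays $8.

Efficient allocation: Apex→Slot 5 ($141), Brightly→Slot 6 ($77), Pioneer→Slot 2 ($129), Summit→Slot 4 ($141); total welfare W = $488.
Summit receives Slot 4 at value $141, so the others get W − 141 = $347.
Without Summit: best allocation of the remaining 3 bidders over all 4 slots is Apex→Slot 5 ($141), Brightly→Slot 6 ($77), Pioneer→Slot 4 ($137), total $355.
VCG payment = (others' best without Summit) − (others' welfare with Summit) = 355 − 347 = $8.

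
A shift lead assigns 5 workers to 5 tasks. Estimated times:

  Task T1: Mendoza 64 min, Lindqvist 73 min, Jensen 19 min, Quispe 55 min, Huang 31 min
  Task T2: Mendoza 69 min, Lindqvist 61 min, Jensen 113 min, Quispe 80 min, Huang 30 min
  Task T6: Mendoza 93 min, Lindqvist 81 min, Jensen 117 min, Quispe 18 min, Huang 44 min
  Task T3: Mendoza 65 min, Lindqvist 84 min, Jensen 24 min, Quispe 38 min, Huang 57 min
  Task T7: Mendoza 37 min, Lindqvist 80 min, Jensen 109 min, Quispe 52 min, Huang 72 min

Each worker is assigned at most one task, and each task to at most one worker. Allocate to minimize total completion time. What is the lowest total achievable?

This is a one-to-one assignment (minimum-cost bipartite matching).
Optimal: Mendoza→Task T7 (37 min), Lindqvist→Task T2 (61 min), Jensen→Task T3 (24 min), Quispe→Task T6 (18 min), Huang→Task T1 (31 min) — total 37+61+24+18+31 = 171 min.
Column-greedy (each task in turn goes to its cheapest remaining worker) gives 212 min, worse by 41.
Next-best assignment: Mendoza→Task T7, Lindqvist→Task T1, Jensen→Task T3, Quispe→Task T6, Huang→Task T2 = 182 min.
Swapping Quispe↔Mendoza (Quispe→Task T7 52 min, Mendoza→Task T6 93 min) adds 90.
Checked against all permutations: 171 min is optimal.

Min total: 171 min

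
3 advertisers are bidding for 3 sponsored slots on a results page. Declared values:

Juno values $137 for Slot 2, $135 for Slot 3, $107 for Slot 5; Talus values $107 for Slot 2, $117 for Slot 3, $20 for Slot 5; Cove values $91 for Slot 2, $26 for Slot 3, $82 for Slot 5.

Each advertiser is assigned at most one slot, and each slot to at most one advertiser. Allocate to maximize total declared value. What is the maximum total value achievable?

Optimal: Juno→Slot 2 ($137), Talus→Slot 3 ($117), Cove→Slot 5 ($82) — total 137+117+82 = $336.

Maximum total: $336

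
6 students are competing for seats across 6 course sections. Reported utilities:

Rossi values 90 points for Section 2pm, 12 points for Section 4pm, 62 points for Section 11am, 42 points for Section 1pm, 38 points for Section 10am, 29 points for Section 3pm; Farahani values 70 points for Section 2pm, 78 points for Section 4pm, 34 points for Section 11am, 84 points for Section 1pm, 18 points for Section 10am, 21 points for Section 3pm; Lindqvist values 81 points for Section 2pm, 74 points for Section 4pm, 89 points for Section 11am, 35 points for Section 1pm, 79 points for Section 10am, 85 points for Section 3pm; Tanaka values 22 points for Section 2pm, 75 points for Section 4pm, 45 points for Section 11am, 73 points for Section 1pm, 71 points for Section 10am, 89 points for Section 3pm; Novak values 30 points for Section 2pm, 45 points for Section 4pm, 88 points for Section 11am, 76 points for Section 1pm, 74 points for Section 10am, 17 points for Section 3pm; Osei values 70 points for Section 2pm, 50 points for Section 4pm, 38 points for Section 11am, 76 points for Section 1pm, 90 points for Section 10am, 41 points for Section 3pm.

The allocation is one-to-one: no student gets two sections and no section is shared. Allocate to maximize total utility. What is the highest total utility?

Optimal: Rossi→Section 2pm (90 points), Farahani→Section 1pm (84 points), Lindqvist→Section 4pm (74 points), Tanaka→Section 3pm (89 points), Novak→Section 11am (88 points), Osei→Section 10am (90 points) — total 90+84+74+89+88+90 = 515 points.
Column-greedy (each section in turn goes to its best remaining student) gives 512 points, worse by 3.
Next-best assignment: Rossi→Section 2pm, Farahani→Section 4pm, Lindqvist→Section 11am, Tanaka→Section 3pm, Novak→Section 1pm, Osei→Section 10am = 512 points.

Max total: 515 points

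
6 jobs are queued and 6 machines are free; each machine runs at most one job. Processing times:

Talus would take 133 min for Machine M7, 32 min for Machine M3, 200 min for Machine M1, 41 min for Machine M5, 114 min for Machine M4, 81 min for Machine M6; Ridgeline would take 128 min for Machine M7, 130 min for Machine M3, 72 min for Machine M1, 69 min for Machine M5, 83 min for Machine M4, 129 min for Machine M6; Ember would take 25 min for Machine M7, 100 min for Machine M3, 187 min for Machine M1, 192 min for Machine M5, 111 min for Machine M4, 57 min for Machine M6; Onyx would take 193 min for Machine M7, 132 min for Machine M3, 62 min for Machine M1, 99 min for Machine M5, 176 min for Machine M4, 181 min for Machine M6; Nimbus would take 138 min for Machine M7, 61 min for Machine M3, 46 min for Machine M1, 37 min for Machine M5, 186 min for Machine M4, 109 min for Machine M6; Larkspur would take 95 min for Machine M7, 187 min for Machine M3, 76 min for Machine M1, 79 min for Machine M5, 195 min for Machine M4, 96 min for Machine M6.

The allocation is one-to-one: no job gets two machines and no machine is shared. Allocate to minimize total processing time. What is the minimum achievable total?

Minimum total: 335 min

Optimal: Talus→Machine M3 (32 min), Ridgeline→Machine M4 (83 min), Ember→Machine M7 (25 min), Onyx→Machine M1 (62 min), Nimbus→Machine M5 (37 min), Larkspur→Machine M6 (96 min) — total 32+83+25+62+37+96 = 335 min.
Column-greedy (each machine in turn goes to its cheapest remaining job) gives 444 min, worse by 109.
Next-best assignment: Talus→Machine M3, Ridgeline→Machine M4, Ember→Machine M6, Onyx→Machine M1, Nimbus→Machine M5, Larkspur→Machine M7 = 366 min.
Every other assignment is strictly worse.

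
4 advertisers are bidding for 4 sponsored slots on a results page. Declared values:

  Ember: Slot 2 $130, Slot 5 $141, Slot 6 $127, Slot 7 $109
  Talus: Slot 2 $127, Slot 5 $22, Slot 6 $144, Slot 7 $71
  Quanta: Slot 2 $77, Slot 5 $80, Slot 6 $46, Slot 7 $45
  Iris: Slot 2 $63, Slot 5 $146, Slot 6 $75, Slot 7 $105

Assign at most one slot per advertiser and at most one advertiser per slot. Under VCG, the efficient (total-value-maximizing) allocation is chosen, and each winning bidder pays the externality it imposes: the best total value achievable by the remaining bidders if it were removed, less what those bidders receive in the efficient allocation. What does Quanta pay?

Quanta pays $21.

Efficient allocation: Ember→Slot 7 ($109), Talus→Slot 6 ($144), Quanta→Slot 2 ($77), Iris→Slot 5 ($146); total welfare W = $476.
Quanta receives Slot 2 at value $77, so the others get W − 77 = $399.
Without Quanta: best allocation of the remaining 3 bidders over all 4 slots is Ember→Slot 2 ($130), Talus→Slot 6 ($144), Iris→Slot 5 ($146), total $420.
VCG payment = (others' best without Quanta) − (others' welfare with Quanta) = 420 − 399 = $21.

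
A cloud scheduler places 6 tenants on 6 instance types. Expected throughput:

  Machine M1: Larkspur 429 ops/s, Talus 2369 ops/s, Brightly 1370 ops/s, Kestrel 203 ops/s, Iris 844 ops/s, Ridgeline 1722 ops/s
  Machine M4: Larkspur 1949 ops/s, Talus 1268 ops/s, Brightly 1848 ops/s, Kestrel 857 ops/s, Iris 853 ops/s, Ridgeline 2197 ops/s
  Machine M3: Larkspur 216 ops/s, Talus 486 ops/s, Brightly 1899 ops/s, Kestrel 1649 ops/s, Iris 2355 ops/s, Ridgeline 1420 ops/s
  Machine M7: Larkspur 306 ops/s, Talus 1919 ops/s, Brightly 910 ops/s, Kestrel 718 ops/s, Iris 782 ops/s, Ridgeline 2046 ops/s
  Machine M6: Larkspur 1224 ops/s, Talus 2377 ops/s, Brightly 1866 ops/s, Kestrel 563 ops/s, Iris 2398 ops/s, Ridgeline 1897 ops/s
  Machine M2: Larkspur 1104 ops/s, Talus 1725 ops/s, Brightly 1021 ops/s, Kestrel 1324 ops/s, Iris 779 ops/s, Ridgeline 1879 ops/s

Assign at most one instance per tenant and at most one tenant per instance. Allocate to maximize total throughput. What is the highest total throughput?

Max total: 11985 ops/s

This is a one-to-one assignment (maximum-weight bipartite matching).
Optimal: Larkspur→Machine M4 (1949 ops/s), Talus→Machine M1 (2369 ops/s), Brightly→Machine M3 (1899 ops/s), Kestrel→Machine M2 (1324 ops/s), Iris→Machine M6 (2398 ops/s), Ridgeline→Machine M7 (2046 ops/s) — total 1949+2369+1899+1324+2398+2046 = 11985 ops/s.
Next-best assignment: Larkspur→Machine M4, Talus→Machine M1, Brightly→Machine M6, Kestrel→Machine M2, Iris→Machine M3, Ridgeline→Machine M7 = 11909 ops/s.
Checked against all permutations: 11985 ops/s is optimal.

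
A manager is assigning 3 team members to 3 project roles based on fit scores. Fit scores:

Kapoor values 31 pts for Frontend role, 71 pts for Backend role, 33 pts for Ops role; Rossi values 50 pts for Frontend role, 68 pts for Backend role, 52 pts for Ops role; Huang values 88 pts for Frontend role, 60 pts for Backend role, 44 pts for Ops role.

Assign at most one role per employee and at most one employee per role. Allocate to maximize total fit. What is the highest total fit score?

Max total: 211 pts

Optimal: Kapoor→Backend role (71 pts), Rossi→Ops role (52 pts), Huang→Frontend role (88 pts) — total 71+52+88 = 211 pts.
Next-best assignment: Kapoor→Ops role, Rossi→Backend role, Huang→Frontend role = 189 pts.
Swapping Huang↔Rossi (Huang→Ops role 44 pts, Rossi→Frontend role 50 pts) loses 46.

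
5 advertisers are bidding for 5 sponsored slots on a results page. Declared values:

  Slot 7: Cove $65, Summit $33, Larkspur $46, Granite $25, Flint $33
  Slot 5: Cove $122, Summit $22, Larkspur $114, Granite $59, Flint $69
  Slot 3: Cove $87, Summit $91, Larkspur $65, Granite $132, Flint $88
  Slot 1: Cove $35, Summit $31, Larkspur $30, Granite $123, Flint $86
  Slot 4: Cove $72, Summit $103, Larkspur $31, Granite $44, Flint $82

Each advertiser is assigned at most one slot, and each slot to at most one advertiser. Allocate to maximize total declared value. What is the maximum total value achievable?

Max total: $500

Treat this as an assignment problem: match each advertiser to one slot.
Optimal: Cove→Slot 7 ($65), Summit→Slot 4 ($103), Larkspur→Slot 5 ($114), Granite→Slot 3 ($132), Flint→Slot 1 ($86) — total 65+103+114+132+86 = $500.
Row-greedy (each advertiser in turn takes its best remaining slot) gives $446, worse by 54.
Checked against all permutations: $500 is optimal.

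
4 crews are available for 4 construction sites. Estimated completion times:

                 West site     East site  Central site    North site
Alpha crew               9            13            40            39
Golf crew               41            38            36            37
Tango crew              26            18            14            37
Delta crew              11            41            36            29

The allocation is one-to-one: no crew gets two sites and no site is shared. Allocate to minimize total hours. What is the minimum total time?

Optimal: Alpha crew→East site (13 hours), Golf crew→North site (37 hours), Tango crew→Central site (14 hours), Delta crew→West site (11 hours) — total 13+37+14+11 = 75 hours.
Row-greedy (each crew in turn takes its cheapest remaining site) gives 92 hours, worse by 17.
Next-best assignment: Alpha crew→West site, Golf crew→East site, Tango crew→Central site, Delta crew→North site = 90 hours.
Swapping Tango crew↔Golf crew (Tango crew→North site 37 hours, Golf crew→Central site 36 hours) adds 22.
No other one-to-one assignment undercuts 75 hours.

Min total: 75 hours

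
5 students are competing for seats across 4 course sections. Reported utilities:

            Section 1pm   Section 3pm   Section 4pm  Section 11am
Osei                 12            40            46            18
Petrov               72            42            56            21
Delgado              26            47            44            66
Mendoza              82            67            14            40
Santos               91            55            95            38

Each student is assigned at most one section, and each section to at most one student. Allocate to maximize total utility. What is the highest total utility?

Maximum total: 300 points

Optimal: Petrov→Section 1pm (72 points), Mendoza→Section 3pm (67 points), Santos→Section 4pm (95 points), Delgado→Section 11am (66 points) — total 72+67+95+66 = 300 points.
Column-greedy (each section in turn goes to its best remaining student) gives 280 points, worse by 20.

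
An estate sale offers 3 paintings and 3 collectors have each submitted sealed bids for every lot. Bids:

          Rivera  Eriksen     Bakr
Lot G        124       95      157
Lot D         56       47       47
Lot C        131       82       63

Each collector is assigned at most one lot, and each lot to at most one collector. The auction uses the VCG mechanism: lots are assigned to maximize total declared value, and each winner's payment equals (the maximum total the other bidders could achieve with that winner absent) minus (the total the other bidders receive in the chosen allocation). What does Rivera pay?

Efficient allocation: Rivera→Lot C ($131), Eriksen→Lot D ($47), Bakr→Lot G ($157); total welfare W = $335.
Rivera receives Lot C at value $131, so the others get W − 131 = $204.
Without Rivera: best allocation of the remaining 2 bidders over all 3 lots is Eriksen→Lot C ($82), Bakr→Lot G ($157), total $239.
VCG payment = (others' best without Rivera) − (others' welfare with Rivera) = 239 − 204 = $35.

Rivera pays $35.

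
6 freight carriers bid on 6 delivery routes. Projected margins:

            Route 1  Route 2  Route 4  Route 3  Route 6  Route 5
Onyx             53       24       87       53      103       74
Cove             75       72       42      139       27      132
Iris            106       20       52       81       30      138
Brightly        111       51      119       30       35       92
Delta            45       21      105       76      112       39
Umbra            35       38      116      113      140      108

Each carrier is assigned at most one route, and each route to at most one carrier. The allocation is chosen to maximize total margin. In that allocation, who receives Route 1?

Optimal: Onyx→Route 2 ($24k), Cove→Route 3 ($139k), Iris→Route 5 ($138k), Brightly→Route 1 ($111k), Delta→Route 4 ($105k), Umbra→Route 6 ($140k) — total 24+139+138+111+105+140 = $657k.
Row-greedy (each carrier in turn takes its best remaining route) gives $582k, worse by 75.
Swapping Brightly↔Cove (Brightly→Route 3 $30k, Cove→Route 1 $75k) loses 145.
Brightly's own top route is Route 4 ($119k), but forcing Brightly→Route 4 and reassigning the rest optimally gives only $610k — worse by 47.

Brightly receives Route 1.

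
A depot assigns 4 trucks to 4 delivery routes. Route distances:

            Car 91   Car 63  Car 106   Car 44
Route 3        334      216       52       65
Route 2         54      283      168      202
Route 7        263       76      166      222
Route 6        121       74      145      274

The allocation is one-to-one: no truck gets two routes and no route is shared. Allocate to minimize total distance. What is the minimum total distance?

Minimum total: 340 km

Optimal: Car 91→Route 2 (54 km), Car 63→Route 7 (76 km), Car 106→Route 6 (145 km), Car 44→Route 3 (65 km) — total 54+76+145+65 = 340 km.
Column-greedy (each route in turn goes to its cheapest remaining truck) gives 456 km, worse by 116.
Next-best assignment: Car 91→Route 2, Car 63→Route 6, Car 106→Route 7, Car 44→Route 3 = 359 km.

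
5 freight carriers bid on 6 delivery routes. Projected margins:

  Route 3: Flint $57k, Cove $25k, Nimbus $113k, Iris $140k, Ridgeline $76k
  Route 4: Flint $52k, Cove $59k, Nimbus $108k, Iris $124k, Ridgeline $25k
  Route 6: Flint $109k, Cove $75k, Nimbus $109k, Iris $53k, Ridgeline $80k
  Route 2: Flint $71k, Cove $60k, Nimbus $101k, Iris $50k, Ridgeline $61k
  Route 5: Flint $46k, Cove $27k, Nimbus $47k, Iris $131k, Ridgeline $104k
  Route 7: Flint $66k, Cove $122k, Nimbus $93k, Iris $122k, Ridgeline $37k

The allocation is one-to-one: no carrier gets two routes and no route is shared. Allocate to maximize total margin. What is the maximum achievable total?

Max total: $583k

This is a one-to-one assignment (maximum-weight bipartite matching).
Optimal: Flint→Route 6 ($109k), Cove→Route 7 ($122k), Nimbus→Route 4 ($108k), Iris→Route 3 ($140k), Ridgeline→Route 5 ($104k) — total 109+122+108+140+104 = $583k.
Swapping Nimbus↔Cove (Nimbus→Route 7 $93k, Cove→Route 4 $59k) loses 78.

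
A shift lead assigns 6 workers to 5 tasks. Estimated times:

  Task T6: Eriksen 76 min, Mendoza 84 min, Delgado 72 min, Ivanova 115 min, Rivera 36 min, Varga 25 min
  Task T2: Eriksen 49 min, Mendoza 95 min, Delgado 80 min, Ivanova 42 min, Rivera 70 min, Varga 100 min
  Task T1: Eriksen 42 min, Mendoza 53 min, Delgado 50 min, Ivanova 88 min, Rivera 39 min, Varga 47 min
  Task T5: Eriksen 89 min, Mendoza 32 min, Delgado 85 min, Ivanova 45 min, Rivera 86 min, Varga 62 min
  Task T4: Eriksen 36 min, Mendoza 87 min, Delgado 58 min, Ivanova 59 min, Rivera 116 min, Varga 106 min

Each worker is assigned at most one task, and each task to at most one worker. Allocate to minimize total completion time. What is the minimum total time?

Optimal: Varga→Task T6 (25 min), Ivanova→Task T2 (42 min), Rivera→Task T1 (39 min), Mendoza→Task T5 (32 min), Eriksen→Task T4 (36 min) — total 25+42+39+32+36 = 174 min.
Row-greedy (each worker in turn takes its cheapest remaining task) gives 196 min, worse by 22.
Swapping Rivera↔Varga (Rivera→Task T6 36 min, Varga→Task T1 47 min) adds 19.

Min total: 174 min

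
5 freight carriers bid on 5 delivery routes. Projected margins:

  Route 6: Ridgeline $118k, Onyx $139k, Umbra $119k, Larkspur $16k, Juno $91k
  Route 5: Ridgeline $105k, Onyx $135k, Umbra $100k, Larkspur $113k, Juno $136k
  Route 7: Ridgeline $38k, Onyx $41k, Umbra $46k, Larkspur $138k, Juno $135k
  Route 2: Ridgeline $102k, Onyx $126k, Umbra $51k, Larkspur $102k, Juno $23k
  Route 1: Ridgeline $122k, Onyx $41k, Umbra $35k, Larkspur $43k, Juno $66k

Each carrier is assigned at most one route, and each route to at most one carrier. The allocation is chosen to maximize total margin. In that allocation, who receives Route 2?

Optimal: Ridgeline→Route 1 ($122k), Onyx→Route 2 ($126k), Umbra→Route 6 ($119k), Larkspur→Route 7 ($138k), Juno→Route 5 ($136k) — total 122+126+119+138+136 = $641k.
Max-entry greedy (repeatedly take the single best remaining cell) gives $586k, worse by 55.
Every other assignment is strictly worse.
Onyx's own top route is Route 6 ($139k), but forcing Onyx→Route 6 and reassigning the rest optimally gives only $598k — worse by 43.

Onyx receives Route 2.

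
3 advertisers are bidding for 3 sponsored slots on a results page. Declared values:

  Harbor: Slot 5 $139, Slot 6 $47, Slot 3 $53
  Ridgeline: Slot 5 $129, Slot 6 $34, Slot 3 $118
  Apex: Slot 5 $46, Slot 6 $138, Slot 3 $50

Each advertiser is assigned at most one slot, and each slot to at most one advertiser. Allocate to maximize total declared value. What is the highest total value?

Maximum total: $395

Optimal: Harbor→Slot 5 ($139), Ridgeline→Slot 3 ($118), Apex→Slot 6 ($138) — total 139+118+138 = $395.
Next-best assignment: Harbor→Slot 3, Ridgeline→Slot 5, Apex→Slot 6 = $320.
Swapping Harbor↔Apex (Harbor→Slot 6 $47, Apex→Slot 5 $46) loses 184.
Checked against all permutations: $395 is optimal.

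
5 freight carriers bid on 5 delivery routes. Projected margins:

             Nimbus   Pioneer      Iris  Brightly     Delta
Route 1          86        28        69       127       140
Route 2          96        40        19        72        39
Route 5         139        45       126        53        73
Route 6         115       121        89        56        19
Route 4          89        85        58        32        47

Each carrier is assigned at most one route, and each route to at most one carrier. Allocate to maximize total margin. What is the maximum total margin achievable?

Maximum total: $548k

Optimal: Nimbus→Route 4 ($89k), Pioneer→Route 6 ($121k), Iris→Route 5 ($126k), Brightly→Route 2 ($72k), Delta→Route 1 ($140k) — total 89+121+126+72+140 = $548k.
Row-greedy (each carrier in turn takes its best remaining route) gives $448k, worse by 100.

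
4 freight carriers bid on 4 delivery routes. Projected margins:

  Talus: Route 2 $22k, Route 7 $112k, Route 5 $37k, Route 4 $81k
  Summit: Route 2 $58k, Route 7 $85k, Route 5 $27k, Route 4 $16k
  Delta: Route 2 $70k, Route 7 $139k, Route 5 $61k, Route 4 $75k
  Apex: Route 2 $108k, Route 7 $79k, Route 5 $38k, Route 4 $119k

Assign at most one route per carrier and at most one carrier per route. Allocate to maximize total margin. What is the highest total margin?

Maximum total: $355k

Optimal: Talus→Route 4 ($81k), Summit→Route 5 ($27k), Delta→Route 7 ($139k), Apex→Route 2 ($108k) — total 81+27+139+108 = $355k.
Column-greedy (each route in turn goes to its best remaining carrier) gives $300k, worse by 55.
Checked against all permutations: $355k is optimal.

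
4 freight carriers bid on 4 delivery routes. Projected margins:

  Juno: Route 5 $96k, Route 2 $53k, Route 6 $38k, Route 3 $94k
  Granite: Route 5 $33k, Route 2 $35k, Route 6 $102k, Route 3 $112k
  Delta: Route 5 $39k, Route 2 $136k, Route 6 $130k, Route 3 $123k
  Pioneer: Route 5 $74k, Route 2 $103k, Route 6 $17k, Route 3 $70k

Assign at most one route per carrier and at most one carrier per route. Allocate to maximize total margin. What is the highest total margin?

Maximum total: $441k

Treat this as an assignment problem: match each carrier to one route.
Optimal: Juno→Route 5 ($96k), Granite→Route 3 ($112k), Delta→Route 6 ($130k), Pioneer→Route 2 ($103k) — total 96+112+130+103 = $441k.
Max-entry greedy (repeatedly take the single best remaining cell) gives $361k, worse by 80.
Next-best assignment: Juno→Route 5, Granite→Route 6, Delta→Route 3, Pioneer→Route 2 = $424k.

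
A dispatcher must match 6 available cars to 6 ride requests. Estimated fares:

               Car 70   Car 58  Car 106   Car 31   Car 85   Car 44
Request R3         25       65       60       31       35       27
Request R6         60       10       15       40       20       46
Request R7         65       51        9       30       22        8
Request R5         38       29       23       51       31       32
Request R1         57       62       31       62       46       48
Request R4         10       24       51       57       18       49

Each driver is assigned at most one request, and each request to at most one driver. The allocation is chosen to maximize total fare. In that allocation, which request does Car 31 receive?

This is the linear assignment problem.
Optimal: Car 70→Request R7 ($65), Car 58→Request R3 ($65), Car 106→Request R4 ($51), Car 31→Request R5 ($51), Car 85→Request R1 ($46), Car 44→Request R6 ($46) — total 65+65+51+51+46+46 = $324.
Max-entry greedy (repeatedly take the single best remaining cell) gives $320, worse by 4.
Every other assignment is strictly worse.
Car 31's own top request is Request R1 ($62), but forcing Car 31→Request R1 and reassigning the rest optimally gives only $320 — worse by 4.

Car 31 receives Request R5.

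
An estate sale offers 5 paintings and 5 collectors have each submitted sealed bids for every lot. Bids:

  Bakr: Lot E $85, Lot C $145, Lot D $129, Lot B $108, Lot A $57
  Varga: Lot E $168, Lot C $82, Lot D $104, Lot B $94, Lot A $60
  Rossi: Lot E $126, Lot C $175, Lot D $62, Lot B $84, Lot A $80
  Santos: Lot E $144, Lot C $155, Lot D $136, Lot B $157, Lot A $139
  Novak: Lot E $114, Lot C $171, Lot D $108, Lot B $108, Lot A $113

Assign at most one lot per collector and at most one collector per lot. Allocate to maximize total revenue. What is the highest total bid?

Optimal: Bakr→Lot D ($129), Varga→Lot E ($168), Rossi→Lot C ($175), Santos→Lot B ($157), Novak→Lot A ($113) — total 129+168+175+157+113 = $742.
Column-greedy (each lot in turn goes to its best remaining collector) gives $700, worse by 42.
Next-best assignment: Bakr→Lot D, Varga→Lot E, Rossi→Lot C, Santos→Lot A, Novak→Lot B = $719.

Maximum total: $742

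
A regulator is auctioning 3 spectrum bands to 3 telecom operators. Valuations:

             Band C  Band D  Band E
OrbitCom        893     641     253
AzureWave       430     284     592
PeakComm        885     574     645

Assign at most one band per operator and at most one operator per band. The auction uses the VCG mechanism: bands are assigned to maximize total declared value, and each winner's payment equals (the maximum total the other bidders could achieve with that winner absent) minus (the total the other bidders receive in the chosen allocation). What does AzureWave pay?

Efficient allocation: OrbitCom→Band D ($641M), AzureWave→Band E ($592M), PeakComm→Band C ($885M); total welfare W = $2118M.
AzureWave receives Band E at value $592M, so the others get W − 592 = $1526M.
Without AzureWave: best allocation of the remaining 2 bidders over all 3 bands is OrbitCom→Band C ($893M), PeakComm→Band E ($645M), total $1538M.
VCG payment = (others' best without AzureWave) − (others' welfare with AzureWave) = 1538 − 1526 = $12M.

AzureWave pays $12M.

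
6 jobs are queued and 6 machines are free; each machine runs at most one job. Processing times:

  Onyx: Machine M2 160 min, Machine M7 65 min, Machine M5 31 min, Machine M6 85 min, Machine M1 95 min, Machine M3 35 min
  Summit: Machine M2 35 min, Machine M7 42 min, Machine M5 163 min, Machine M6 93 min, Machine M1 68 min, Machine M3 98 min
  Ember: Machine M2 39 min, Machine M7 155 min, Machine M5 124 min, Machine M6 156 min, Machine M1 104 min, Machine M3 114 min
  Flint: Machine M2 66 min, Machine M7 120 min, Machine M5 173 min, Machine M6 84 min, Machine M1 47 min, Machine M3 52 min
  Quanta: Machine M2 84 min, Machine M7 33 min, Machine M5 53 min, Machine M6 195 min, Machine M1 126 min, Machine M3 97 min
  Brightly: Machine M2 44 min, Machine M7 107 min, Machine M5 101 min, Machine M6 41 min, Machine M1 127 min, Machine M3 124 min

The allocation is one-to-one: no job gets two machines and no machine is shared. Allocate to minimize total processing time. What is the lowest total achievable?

Minimum total: 257 min

Optimal: Onyx→Machine M3 (35 min), Summit→Machine M7 (42 min), Ember→Machine M2 (39 min), Flint→Machine M1 (47 min), Quanta→Machine M5 (53 min), Brightly→Machine M6 (41 min) — total 35+42+39+47+53+41 = 257 min.
Column-greedy (each machine in turn goes to its cheapest remaining job) gives 301 min, worse by 44.
Next-best assignment: Onyx→Machine M5, Summit→Machine M1, Ember→Machine M2, Flint→Machine M3, Quanta→Machine M7, Brightly→Machine M6 = 264 min.
Checked against all permutations: 257 min is optimal.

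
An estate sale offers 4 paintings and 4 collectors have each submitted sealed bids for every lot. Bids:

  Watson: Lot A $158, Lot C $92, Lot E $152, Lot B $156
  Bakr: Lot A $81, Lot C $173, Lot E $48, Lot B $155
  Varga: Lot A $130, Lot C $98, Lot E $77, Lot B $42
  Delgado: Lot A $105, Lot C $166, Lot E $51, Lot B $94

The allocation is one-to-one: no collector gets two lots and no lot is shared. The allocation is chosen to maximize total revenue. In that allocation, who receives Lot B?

Bakr receives Lot B.

This is the linear assignment problem.
Optimal: Watson→Lot E ($152), Bakr→Lot B ($155), Varga→Lot A ($130), Delgado→Lot C ($166) — total 152+155+130+166 = $603.
Max-entry greedy (repeatedly take the single best remaining cell) gives $502, worse by 101.
Every other assignment is strictly worse.
Bakr's own top lot is Lot C ($173), but forcing Bakr→Lot C and reassigning the rest optimally gives only $549 — worse by 54.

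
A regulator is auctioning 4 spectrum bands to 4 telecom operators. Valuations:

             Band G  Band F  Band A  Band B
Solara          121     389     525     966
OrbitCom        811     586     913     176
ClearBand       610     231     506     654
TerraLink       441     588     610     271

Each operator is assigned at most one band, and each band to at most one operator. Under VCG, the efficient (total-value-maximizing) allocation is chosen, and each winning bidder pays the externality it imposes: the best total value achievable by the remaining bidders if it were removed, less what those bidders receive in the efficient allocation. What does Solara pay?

Efficient allocation: Solara→Band B ($966M), OrbitCom→Band A ($913M), ClearBand→Band G ($610M), TerraLink→Band F ($588M); total welfare W = $3077M.
Solara receives Band B at value $966M, so the others get W − 966 = $2111M.
Without Solara: best allocation of the remaining 3 bidders over all 4 bands is OrbitCom→Band A ($913M), ClearBand→Band B ($654M), TerraLink→Band F ($588M), total $2155M.
VCG payment = (others' best without Solara) − (others' welfare with Solara) = 2155 − 2111 = $44M.

Solara pays $44M.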